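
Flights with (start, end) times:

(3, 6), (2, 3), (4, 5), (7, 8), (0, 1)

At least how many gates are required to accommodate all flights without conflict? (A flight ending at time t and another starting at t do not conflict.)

The answer is the maximum number of intervals overlapping at any instant.
starts: [0, 2, 3, 4, 7]
ends:   [1, 3, 5, 6, 8]
s0→1 e1→0 s2→1 e3→0 s3→1 s4→2  — peak 2.

2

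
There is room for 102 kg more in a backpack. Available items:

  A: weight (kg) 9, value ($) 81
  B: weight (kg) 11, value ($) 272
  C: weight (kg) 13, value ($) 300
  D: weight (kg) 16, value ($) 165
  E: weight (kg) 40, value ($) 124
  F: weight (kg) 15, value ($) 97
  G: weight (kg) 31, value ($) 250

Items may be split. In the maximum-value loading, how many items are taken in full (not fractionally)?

6

Greedy by value/weight ratio, highest first.
Ratios (sorted): B 24.73, C 23.08, D 10.31, A 9.00, G 8.06, F 6.47, E 3.10
take B (11 @ 272); take C (13 @ 300); take D (16 @ 165); take A (9 @ 81); take G (31 @ 250); take F (15 @ 97); take 7/40 of E → 21.70. Capacity used 102/102.
6 item(s) taken whole; one partial (take 7/40 of E).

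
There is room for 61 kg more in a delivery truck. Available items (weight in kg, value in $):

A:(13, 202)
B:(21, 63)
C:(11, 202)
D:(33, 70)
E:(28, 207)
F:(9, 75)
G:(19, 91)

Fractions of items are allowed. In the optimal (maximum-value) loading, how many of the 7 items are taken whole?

4

Greedy by value/weight ratio, highest first.
Order: C (202/11=18.36) > A (202/13=15.54) > F (75/9=8.33) > E (207/28=7.39) > G (91/19=4.79) > B (63/21=3.00) > D (70/33=2.12)
Fill: take C (11 @ 202) → take A (13 @ 202) → take F (9 @ 75) → take E (28 @ 207); 61/61 used.
4 item(s) taken whole.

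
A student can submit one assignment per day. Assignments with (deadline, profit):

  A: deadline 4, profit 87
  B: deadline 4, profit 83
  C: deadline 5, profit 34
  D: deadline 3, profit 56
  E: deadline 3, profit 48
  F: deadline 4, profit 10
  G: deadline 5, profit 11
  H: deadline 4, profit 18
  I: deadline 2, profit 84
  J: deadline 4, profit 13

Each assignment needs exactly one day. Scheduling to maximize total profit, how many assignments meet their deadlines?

Sort by profit descending; place each in the latest free slot ≤ its deadline.
By profit: A(d4,87), I(d2,84), B(d4,83), D(d3,56), E(d3,48), C(d5,34), H(d4,18), J(d4,13), G(d5,11), F(d4,10)
A→slot 4; I→slot 2; B→slot 3; D→slot 1; E skipped; C→slot 5; H skipped; J skipped; G skipped; F skipped.
5 of 10 scheduled.

5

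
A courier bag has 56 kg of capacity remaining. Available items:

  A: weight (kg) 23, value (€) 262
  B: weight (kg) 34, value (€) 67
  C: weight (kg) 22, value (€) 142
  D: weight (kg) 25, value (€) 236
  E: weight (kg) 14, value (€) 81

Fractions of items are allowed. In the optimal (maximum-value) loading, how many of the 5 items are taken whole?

2

Order: A (262/23=11.39) > D (236/25=9.44) > C (142/22=6.45) > E (81/14=5.79) > B (67/34=1.97)
Fill: take A (23 @ 262) → take D (25 @ 236) → take 8/22 of C → 51.64; 56/56 used.
2 item(s) taken whole; one partial (take 8/22 of C).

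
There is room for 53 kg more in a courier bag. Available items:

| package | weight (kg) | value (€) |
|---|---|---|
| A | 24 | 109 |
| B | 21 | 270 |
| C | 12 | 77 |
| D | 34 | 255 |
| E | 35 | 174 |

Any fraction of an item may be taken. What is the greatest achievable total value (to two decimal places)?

Sort by value per unit weight and fill in that order.
Ratios (sorted): B 12.86, D 7.50, C 6.42, E 4.97, A 4.54
take B (21 @ 270); take 32/34 of D → 240.00. Capacity used 53/53.
Total value = 510.00

510.00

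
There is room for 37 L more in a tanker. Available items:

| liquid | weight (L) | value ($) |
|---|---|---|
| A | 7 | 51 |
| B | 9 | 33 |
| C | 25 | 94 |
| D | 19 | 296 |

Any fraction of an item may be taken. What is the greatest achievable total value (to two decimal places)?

Sort by value per unit weight and fill in that order.
Order: D (296/19=15.58) > A (51/7=7.29) > C (94/25=3.76) > B (33/9=3.67)
Fill: take D (19 @ 296) → take A (7 @ 51) → take 11/25 of C → 41.36; 37/37 used.
Total value = 388.36

388.36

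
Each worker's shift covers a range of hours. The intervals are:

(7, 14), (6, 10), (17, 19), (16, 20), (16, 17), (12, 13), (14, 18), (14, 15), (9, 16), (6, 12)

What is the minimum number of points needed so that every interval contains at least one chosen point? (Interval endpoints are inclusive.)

4

Sorted: [6,10] [6,12] [12,13] [7,14] [14,15] [9,16] [16,17] [14,18] [17,19] [16,20]
{[6,10],[6,12]} hit by 10; {[12,13],[7,14]} hit by 13; {[14,15],[9,16]} hit by 15; {[16,17],[14,18],[17,19],[16,20]} hit by 17.
Points: 10, 13, 15, 17 (4 total).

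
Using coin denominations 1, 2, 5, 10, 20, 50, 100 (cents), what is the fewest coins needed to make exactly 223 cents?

5

Greedy: take as many of the largest coin as possible, then repeat with the remainder.
223 − 2×100→23 − 1×20→3 − 1×2→1 − 1×1→0
Total coins = 2 + 1 + 1 + 1 = 5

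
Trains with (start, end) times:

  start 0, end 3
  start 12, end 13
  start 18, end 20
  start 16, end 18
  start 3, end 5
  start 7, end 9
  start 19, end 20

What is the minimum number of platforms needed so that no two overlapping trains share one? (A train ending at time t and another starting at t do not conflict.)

Count concurrent intervals with a sweep; the peak is the room count.
Events (time:±→running): 0:+→1 3:-→0 3:+→1 5:-→0 7:+→1 9:-→0 12:+→1 13:-→0 16:+→1 18:-→0 18:+→1 19:+→2 … peak 2.

2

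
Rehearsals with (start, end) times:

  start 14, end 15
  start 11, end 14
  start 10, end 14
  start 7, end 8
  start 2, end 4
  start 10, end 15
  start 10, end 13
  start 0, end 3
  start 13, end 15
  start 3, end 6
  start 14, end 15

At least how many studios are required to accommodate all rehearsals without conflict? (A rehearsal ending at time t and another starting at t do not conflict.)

The answer is the maximum number of intervals overlapping at any instant.
Events (time:±→running): 0:+→1 2:+→2 3:-→1 3:+→2 4:-→1 6:-→0 7:+→1 8:-→0 10:+→1 10:+→2 10:+→3 11:+→4 … peak 4.

4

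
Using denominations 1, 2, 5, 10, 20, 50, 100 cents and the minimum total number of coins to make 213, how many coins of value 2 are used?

1

213 = 2×100 + 1×10 + 1×2 + 1×1
Count of 2: 1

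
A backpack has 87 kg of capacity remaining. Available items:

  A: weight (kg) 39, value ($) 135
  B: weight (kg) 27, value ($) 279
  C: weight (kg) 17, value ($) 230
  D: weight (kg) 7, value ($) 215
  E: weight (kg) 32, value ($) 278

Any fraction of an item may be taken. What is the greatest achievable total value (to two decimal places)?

1015.85

Greedy by value/weight ratio, highest first.
Ratios (sorted): D 30.71, C 13.53, B 10.33, E 8.69, A 3.46
take D (7 @ 215); take C (17 @ 230); take B (27 @ 279); take E (32 @ 278); take 4/39 of A → 13.85. Capacity used 87/87.
Total value = 1015.85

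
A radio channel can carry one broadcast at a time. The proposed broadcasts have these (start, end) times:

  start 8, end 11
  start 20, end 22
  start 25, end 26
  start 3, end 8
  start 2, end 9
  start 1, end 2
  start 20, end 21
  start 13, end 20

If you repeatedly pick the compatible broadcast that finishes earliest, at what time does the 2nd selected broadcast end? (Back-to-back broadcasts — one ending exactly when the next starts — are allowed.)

8

By end time: (1,2), (3,8), (2,9), (8,11), (13,20), (20,21), (20,22), (25,26).
Pick (1,2); next start ≥ 2 → (3,8); next start ≥ 8 → (8,11); next start ≥ 11 → (13,20); next start ≥ 20 → (20,21); next start ≥ 21 → (25,26).
Selected: (1,2) (3,8) (8,11) (13,20) (20,21) (25,26)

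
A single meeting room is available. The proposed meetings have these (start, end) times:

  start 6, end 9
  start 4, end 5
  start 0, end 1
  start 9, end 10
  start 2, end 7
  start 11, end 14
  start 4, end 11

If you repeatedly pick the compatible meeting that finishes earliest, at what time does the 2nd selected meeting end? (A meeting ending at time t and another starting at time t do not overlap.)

5

Sorted by end: (0,1)  (4,5)  (2,7)  (6,9)  (9,10)  (4,11)  (11,14)
take (0,1); take (4,5); take (6,9); take (9,10); take (11,14).
Selected: (0,1) (4,5) (6,9) (9,10) (11,14)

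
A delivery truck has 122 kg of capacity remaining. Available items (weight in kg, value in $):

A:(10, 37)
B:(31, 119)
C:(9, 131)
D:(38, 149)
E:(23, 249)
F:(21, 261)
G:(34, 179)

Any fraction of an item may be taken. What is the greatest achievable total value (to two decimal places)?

957.24

Order: C (131/9=14.56) > F (261/21=12.43) > E (249/23=10.83) > G (179/34=5.26) > D (149/38=3.92) > B (119/31=3.84) > A (37/10=3.70)
Fill: take C (9 @ 131) → take F (21 @ 261) → take E (23 @ 249) → take G (34 @ 179) → take 35/38 of D → 137.24; 122/122 used.
Total value = 957.24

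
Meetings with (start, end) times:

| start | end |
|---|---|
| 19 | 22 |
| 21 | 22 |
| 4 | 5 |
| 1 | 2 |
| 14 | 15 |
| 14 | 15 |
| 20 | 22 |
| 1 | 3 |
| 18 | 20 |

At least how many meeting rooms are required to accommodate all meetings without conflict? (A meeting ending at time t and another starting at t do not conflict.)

The answer is the maximum number of intervals overlapping at any instant.
Events (time:±→running): 1:+→1 1:+→2 2:-→1 3:-→0 4:+→1 5:-→0 14:+→1 14:+→2 15:-→1 15:-→0 18:+→1 19:+→2 20:-→1 20:+→2 21:+→3 … peak 3.

3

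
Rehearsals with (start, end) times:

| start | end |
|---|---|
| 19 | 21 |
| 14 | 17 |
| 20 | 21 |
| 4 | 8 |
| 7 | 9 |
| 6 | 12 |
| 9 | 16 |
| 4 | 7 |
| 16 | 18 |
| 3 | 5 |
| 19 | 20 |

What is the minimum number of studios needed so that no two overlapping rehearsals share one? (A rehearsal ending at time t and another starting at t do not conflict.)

Events (time:±→running): 3:+→1 4:+→2 4:+→3 … peak 3.

3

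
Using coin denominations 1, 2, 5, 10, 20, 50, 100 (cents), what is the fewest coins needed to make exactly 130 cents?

3

Use the largest denomination that fits, subtract, and repeat.
130 = 1×100 + 1×20 + 1×10
Total coins = 1 + 1 + 1 = 3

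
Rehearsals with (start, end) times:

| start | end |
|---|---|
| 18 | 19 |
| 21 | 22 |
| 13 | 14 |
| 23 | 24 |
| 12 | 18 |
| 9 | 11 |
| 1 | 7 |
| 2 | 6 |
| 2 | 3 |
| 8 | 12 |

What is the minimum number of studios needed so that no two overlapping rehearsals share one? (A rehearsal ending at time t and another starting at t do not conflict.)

3

Count concurrent intervals with a sweep; the peak is the room count.
starts: [1, 2, 2, 8, 9, 12, 13, 18, 21, 23]
ends:   [3, 6, 7, 11, 12, 14, 18, 19, 22, 24]
s1→1 s2→2 s2→3  — peak 3.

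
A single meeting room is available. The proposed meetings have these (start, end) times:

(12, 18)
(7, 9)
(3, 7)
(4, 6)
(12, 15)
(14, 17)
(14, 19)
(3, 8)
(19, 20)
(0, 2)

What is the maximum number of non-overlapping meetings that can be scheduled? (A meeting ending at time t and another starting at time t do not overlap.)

5

Sorted by end: (0,2)  (4,6)  (3,7)  (3,8)  (7,9)  (12,15)  (14,17)  (12,18)  (14,19)  (19,20)
take (0,2); take (4,6); skip (3,8); take (7,9); take (12,15); skip (14,17); take (19,20).
Selected 5 meetings.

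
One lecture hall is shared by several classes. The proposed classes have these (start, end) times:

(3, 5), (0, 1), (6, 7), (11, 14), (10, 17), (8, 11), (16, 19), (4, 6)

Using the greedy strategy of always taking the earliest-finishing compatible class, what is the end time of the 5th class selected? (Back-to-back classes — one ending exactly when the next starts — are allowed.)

Greedy by earliest finish: after sorting by end time, pick each interval compatible with the last pick.
By end time: (0,1), (3,5), (4,6), (6,7), (8,11), (11,14), (10,17), (16,19).
Pick (0,1); next start ≥ 1 → (3,5); next start ≥ 5 → (6,7); next start ≥ 7 → (8,11); next start ≥ 11 → (11,14); next start ≥ 14 → (16,19).
Selected: (0,1) (3,5) (6,7) (8,11) (11,14) (16,19)

14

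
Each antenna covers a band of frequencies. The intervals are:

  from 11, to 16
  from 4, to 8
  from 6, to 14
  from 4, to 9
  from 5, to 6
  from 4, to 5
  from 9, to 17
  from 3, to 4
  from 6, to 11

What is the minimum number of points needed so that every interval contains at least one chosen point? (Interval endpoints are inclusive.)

Sort by right endpoint; whenever an interval is uncovered, place a point at its right end.
By right end: [3,4]  [4,5]  [5,6]  [4,8]  [4,9]  [6,11]  [6,14]  [11,16]  [9,17]
[3,4] uncovered → point at 4; [5,6] uncovered → point at 6; [11,16] uncovered → point at 16.
Points: 4, 6, 16 (3 total).

3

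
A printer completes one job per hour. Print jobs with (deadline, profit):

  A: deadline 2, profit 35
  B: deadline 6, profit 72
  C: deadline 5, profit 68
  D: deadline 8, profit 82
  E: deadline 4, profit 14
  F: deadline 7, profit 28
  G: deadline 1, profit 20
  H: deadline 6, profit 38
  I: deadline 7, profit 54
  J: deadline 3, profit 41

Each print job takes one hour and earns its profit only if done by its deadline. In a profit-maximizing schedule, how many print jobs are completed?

8

Profit order: D=82 B=72 C=68 I=54 J=41 H=38 A=35 F=28 G=20 E=14
Assign: D→slot 8, B→slot 6, C→slot 5, I→slot 7, J→slot 3, H→slot 4, A→slot 2, F→slot 1, G skipped, E skipped.
Slots: [1:F] [2:A] [3:J] [4:H] [5:C] [6:B] [7:I] [8:D]
8 of 10 scheduled.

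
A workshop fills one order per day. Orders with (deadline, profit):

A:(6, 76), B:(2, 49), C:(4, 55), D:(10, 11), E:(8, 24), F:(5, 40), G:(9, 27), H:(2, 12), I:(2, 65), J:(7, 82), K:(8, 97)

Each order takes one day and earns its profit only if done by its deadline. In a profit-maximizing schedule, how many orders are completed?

10

By profit: K(d8,97), J(d7,82), A(d6,76), I(d2,65), C(d4,55), B(d2,49), F(d5,40), G(d9,27), E(d8,24), H(d2,12), D(d10,11)
K→slot 8; J→slot 7; A→slot 6; I→slot 2; C→slot 4; B→slot 1; F→slot 5; G→slot 9; E→slot 3; H skipped; D→slot 10.
10 of 11 scheduled.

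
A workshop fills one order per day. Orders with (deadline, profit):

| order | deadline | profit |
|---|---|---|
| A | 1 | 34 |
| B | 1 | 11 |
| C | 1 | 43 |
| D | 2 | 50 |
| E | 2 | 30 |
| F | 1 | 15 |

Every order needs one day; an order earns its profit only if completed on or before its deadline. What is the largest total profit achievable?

93

Take jobs in profit order; each goes to the latest open slot no later than its deadline.
By profit: D(d2,50), C(d1,43), A(d1,34), E(d2,30), F(d1,15), B(d1,11)
D→slot 2; C→slot 1; A skipped; E skipped; F skipped; B skipped.
Profit = 43 + 50 = 93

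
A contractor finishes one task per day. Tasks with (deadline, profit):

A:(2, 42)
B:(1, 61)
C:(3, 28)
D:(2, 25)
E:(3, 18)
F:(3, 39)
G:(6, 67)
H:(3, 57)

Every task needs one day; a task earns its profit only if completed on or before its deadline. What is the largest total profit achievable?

227

By profit: G(d6,67), B(d1,61), H(d3,57), A(d2,42), F(d3,39), C(d3,28), D(d2,25), E(d3,18)
G→slot 6; B→slot 1; H→slot 3; A→slot 2; F skipped; C skipped; D skipped; E skipped.
Profit = 61 + 42 + 57 + 67 = 227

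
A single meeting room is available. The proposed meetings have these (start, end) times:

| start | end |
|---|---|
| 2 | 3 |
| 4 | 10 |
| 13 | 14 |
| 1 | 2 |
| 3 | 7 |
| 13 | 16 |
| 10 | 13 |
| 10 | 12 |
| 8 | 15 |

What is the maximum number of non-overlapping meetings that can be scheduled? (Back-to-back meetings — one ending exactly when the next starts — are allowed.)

Greedy by earliest finish: after sorting by end time, pick each interval compatible with the last pick.
Sorted by end: (1,2)  (2,3)  (3,7)  (4,10)  (10,12)  (10,13)  (13,14)  (8,15)  (13,16)
take (1,2); take (2,3); take (3,7); take (10,12); take (13,14); skip (13,16).
Selected 5 meetings.

5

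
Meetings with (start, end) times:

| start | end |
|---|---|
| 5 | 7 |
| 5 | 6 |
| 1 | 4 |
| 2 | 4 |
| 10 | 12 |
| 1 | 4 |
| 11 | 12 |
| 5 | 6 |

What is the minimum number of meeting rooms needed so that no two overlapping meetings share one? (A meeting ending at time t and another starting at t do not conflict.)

3

The answer is the maximum number of intervals overlapping at any instant.
Events (time:±→running): 1:+→1 1:+→2 2:+→3 … peak 3.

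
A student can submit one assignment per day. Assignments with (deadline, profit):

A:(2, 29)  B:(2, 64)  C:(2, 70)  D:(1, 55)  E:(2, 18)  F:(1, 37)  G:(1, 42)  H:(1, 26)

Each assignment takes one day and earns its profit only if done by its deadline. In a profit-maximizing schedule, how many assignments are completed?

2

Profit order: C=70 B=64 D=55 G=42 F=37 A=29 H=26 E=18
Assign: C→slot 2, B→slot 1, D skipped, G skipped, F skipped, A skipped, H skipped, E skipped.
Slots: [1:B] [2:C]
2 of 8 scheduled.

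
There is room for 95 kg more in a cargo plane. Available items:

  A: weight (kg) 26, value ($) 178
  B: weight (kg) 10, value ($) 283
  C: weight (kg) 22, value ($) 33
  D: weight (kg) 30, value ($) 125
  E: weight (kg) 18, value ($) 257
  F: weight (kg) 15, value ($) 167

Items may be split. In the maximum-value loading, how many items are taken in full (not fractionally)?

4

Greedy by value/weight ratio, highest first.
Ratios (sorted): B 28.30, E 14.28, F 11.13, A 6.85, D 4.17, C 1.50
take B (10 @ 283); take E (18 @ 257); take F (15 @ 167); take A (26 @ 178); take 26/30 of D → 108.33. Capacity used 95/95.
4 item(s) taken whole; one partial (take 26/30 of D).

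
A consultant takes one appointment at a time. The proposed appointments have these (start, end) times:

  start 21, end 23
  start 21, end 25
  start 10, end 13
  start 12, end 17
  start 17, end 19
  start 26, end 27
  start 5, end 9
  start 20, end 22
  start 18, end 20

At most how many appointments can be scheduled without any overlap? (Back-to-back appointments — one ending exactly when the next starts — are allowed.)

5

Order by finish time; keep every interval that doesn't clash with the previous kept one.
By end time: (5,9), (10,13), (12,17), (17,19), (18,20), (20,22), (21,23), (21,25), (26,27).
Pick (5,9); next start ≥ 9 → (10,13); next start ≥ 13 → (17,19); next start ≥ 19 → (20,22); next start ≥ 22 → (26,27).
Selected 5 appointments.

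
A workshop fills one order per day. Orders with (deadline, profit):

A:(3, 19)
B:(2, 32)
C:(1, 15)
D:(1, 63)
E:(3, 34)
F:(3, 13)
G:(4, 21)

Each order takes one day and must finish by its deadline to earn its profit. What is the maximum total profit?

150

Take jobs in profit order; each goes to the latest open slot no later than its deadline.
Profit order: D=63 E=34 B=32 G=21 A=19 C=15 F=13
Assign: D→slot 1, E→slot 3, B→slot 2, G→slot 4, A skipped, C skipped, F skipped.
Slots: [1:D] [2:B] [3:E] [4:G]
Profit = 63 + 32 + 34 + 21 = 150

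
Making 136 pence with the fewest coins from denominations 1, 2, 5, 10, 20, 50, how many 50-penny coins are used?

2

Use the largest denomination that fits, subtract, and repeat.
136 − 2×50→36 − 1×20→16 − 1×10→6 − 1×5→1 − 1×1→0
Count of 50: 2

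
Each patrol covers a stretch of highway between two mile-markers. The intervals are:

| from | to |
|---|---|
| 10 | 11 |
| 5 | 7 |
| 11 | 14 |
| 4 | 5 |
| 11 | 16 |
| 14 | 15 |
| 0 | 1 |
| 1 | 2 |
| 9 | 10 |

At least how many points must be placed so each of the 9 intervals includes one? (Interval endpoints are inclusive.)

Process intervals by earliest right end; each time one isn't hit yet, stab at its right endpoint.
Sorted: [0,1] [1,2] [4,5] [5,7] [9,10] [10,11] [11,14] [14,15] [11,16]
{[0,1],[1,2]} hit by 1; {[4,5],[5,7]} hit by 5; {[9,10],[10,11]} hit by 10; {[11,14],[14,15],[11,16]} hit by 14.
Points: 1, 5, 10, 14 (4 total).

4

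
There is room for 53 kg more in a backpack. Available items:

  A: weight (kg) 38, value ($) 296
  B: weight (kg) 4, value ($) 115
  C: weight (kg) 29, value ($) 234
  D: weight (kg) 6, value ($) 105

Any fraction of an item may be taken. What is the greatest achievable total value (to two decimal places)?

Greedy by value/weight ratio, highest first.
Ratios (sorted): B 28.75, D 17.50, C 8.07, A 7.79
take B (4 @ 115); take D (6 @ 105); take C (29 @ 234); take 14/38 of A → 109.05. Capacity used 53/53.
Total value = 563.05

563.05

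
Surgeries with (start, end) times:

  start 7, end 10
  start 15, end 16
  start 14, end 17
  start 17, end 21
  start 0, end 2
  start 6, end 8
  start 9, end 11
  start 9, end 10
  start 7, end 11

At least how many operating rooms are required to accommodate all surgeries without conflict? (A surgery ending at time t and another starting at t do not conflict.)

The answer is the maximum number of intervals overlapping at any instant.
starts: [0, 6, 7, 7, 9, 9, 14, 15, 17]
ends:   [2, 8, 10, 10, 11, 11, 16, 17, 21]
s0→1 e2→0 s6→1 s7→2 s7→3 e8→2 s9→3 s9→4  — peak 4.

4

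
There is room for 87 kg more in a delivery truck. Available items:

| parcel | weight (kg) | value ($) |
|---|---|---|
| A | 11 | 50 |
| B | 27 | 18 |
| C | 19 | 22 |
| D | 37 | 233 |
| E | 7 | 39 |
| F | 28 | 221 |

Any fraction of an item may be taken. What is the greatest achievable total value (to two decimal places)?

Order: F (221/28=7.89) > D (233/37=6.30) > E (39/7=5.57) > A (50/11=4.55) > C (22/19=1.16) > B (18/27=0.67)
Fill: take F (28 @ 221) → take D (37 @ 233) → take E (7 @ 39) → take A (11 @ 50) → take 4/19 of C → 4.63; 87/87 used.
Total value = 547.63

547.63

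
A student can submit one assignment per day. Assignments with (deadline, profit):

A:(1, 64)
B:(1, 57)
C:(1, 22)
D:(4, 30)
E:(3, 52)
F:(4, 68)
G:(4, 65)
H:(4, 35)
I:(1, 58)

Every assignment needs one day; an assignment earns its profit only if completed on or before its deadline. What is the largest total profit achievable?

249

Take jobs in profit order; each goes to the latest open slot no later than its deadline.
Profit order: F=68 G=65 A=64 I=58 B=57 E=52 H=35 D=30 C=22
Assign: F→slot 4, G→slot 3, A→slot 1, I skipped, B skipped, E→slot 2, H skipped, D skipped, C skipped.
Slots: [1:A] [2:E] [3:G] [4:F]
Profit = 64 + 52 + 65 + 68 = 249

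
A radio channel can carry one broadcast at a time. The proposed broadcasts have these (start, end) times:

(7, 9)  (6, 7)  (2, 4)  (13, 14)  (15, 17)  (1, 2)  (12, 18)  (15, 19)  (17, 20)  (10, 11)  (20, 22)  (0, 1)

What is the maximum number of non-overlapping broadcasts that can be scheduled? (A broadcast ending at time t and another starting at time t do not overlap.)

10

Order by finish time; keep every interval that doesn't clash with the previous kept one.
By end time: (0,1), (1,2), (2,4), (6,7), (7,9), (10,11), (13,14), (15,17), (12,18), (15,19), (17,20), (20,22).
Pick (0,1); next start ≥ 1 → (1,2); next start ≥ 2 → (2,4); next start ≥ 4 → (6,7); next start ≥ 7 → (7,9); next start ≥ 9 → (10,11); next start ≥ 11 → (13,14); next start ≥ 14 → (15,17); next start ≥ 17 → (17,20); next start ≥ 20 → (20,22).
Selected 10 broadcasts.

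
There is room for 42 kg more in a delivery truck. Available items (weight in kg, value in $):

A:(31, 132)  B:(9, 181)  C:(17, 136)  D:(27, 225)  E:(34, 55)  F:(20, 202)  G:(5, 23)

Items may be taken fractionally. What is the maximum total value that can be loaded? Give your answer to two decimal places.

491.33

Greedy by value/weight ratio, highest first.
Order: B (181/9=20.11) > F (202/20=10.10) > D (225/27=8.33) > C (136/17=8.00) > G (23/5=4.60) > A (132/31=4.26) > E (55/34=1.62)
Fill: take B (9 @ 181) → take F (20 @ 202) → take 13/27 of D → 108.33; 42/42 used.
Total value = 491.33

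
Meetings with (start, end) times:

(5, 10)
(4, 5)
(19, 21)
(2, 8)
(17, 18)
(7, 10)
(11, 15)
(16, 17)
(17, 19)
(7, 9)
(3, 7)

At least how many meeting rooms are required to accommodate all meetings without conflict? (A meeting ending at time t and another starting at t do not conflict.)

4

The answer is the maximum number of intervals overlapping at any instant.
starts: [2, 3, 4, 5, 7, 7, 11, 16, 17, 17, 19]
ends:   [5, 7, 8, 9, 10, 10, 15, 17, 18, 19, 21]
s2→1 s3→2 s4→3 e5→2 s5→3 e7→2 s7→3 s7→4  — peak 4.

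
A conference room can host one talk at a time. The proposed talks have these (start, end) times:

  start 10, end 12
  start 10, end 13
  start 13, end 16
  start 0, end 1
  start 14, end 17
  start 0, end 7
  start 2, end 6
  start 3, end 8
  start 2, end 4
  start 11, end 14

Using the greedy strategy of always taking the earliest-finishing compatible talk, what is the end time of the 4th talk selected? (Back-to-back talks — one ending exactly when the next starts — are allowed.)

16

Greedy by earliest finish: after sorting by end time, pick each interval compatible with the last pick.
By end time: (0,1), (2,4), (2,6), (0,7), (3,8), (10,12), (10,13), (11,14), (13,16), (14,17).
Pick (0,1); next start ≥ 1 → (2,4); next start ≥ 4 → (10,12); next start ≥ 12 → (13,16).
Selected: (0,1) (2,4) (10,12) (13,16)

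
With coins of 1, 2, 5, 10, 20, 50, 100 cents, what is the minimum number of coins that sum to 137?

137 − 1×100→37 − 1×20→17 − 1×10→7 − 1×5→2 − 1×2→0
Total coins = 1 + 1 + 1 + 1 + 1 = 5

5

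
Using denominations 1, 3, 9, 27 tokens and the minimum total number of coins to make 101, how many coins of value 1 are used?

2

Greedy: take as many of the largest coin as possible, then repeat with the remainder.
101 − 3×27→20 − 2×9→2 − 2×1→0
Count of 1: 2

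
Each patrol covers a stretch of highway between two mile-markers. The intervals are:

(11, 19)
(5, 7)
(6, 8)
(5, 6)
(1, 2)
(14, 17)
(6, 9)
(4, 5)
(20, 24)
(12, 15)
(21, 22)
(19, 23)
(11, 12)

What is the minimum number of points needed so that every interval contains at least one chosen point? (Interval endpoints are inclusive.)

6

Sorted: [1,2] [4,5] [5,6] [5,7] [6,8] [6,9] [11,12] [12,15] [14,17] [11,19] [21,22] [19,23] [20,24]
{[1,2]} hit by 2; {[4,5],[5,6],[5,7]} hit by 5; {[6,8],[6,9]} hit by 8; {[11,12],[12,15]} hit by 12; {[14,17],[11,19]} hit by 17; {[21,22],[19,23],[20,24]} hit by 22.
Points: 2, 5, 8, 12, 17, 22 (6 total).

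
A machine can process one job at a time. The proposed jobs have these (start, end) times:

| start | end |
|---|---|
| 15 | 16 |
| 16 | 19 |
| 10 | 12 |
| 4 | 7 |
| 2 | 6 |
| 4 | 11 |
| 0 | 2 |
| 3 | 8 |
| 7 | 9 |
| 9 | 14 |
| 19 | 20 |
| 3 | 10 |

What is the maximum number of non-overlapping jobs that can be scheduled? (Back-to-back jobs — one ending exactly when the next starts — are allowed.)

Greedy by earliest finish: after sorting by end time, pick each interval compatible with the last pick.
Sorted by end: (0,2)  (2,6)  (4,7)  (3,8)  (7,9)  (3,10)  (4,11)  (10,12)  (9,14)  (15,16)  (16,19)  (19,20)
take (0,2); take (2,6); take (7,9); skip (3,10); skip (4,11); take (10,12); take (15,16); take (16,19); take (19,20).
Selected 7 jobs.

7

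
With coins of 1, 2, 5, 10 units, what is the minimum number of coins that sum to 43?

Use the largest denomination that fits, subtract, and repeat.
43 = 4×10 + 1×2 + 1×1
Total coins = 4 + 1 + 1 = 6

6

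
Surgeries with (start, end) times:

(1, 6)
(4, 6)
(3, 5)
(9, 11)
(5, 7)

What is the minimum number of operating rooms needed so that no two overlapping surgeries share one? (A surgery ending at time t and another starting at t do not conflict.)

Events (time:±→running): 1:+→1 3:+→2 4:+→3 … peak 3.

3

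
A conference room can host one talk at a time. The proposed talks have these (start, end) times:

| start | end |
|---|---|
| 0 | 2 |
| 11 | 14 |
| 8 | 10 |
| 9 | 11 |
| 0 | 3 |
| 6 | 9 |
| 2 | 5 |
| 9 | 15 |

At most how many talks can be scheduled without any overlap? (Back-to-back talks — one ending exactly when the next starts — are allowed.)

5

Sorted by end: (0,2)  (0,3)  (2,5)  (6,9)  (8,10)  (9,11)  (11,14)  (9,15)
take (0,2); skip (0,3); take (2,5); take (6,9); take (9,11); take (11,14).
Selected 5 talks.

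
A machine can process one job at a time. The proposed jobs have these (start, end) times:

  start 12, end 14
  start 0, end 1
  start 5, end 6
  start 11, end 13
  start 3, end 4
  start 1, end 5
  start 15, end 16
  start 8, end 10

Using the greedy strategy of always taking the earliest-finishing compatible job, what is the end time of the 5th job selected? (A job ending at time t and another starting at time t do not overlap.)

Sort by end time and greedily take each interval whose start is ≥ the last chosen end.
Sorted by end: (0,1)  (3,4)  (1,5)  (5,6)  (8,10)  (11,13)  (12,14)  (15,16)
take (0,1); take (3,4); skip (1,5); take (5,6); take (8,10); take (11,13); take (15,16).
Selected: (0,1) (3,4) (5,6) (8,10) (11,13) (15,16)

13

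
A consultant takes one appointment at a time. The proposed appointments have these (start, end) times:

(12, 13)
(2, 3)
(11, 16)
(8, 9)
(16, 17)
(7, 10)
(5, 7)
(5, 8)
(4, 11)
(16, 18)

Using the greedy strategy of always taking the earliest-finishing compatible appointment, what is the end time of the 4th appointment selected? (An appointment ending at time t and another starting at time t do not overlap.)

Order by finish time; keep every interval that doesn't clash with the previous kept one.
By end time: (2,3), (5,7), (5,8), (8,9), (7,10), (4,11), (12,13), (11,16), (16,17), (16,18).
Pick (2,3); next start ≥ 3 → (5,7); next start ≥ 7 → (8,9); next start ≥ 9 → (12,13); next start ≥ 13 → (16,17).
Selected: (2,3) (5,7) (8,9) (12,13) (16,17)

13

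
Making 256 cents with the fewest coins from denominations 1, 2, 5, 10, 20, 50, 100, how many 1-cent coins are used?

1

256 = 2×100 + 1×50 + 1×5 + 1×1
Count of 1: 1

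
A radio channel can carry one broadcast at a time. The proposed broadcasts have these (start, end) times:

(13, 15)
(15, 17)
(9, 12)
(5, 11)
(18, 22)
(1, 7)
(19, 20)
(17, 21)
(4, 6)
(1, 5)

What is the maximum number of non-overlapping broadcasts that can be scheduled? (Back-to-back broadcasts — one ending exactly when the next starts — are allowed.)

5

Greedy by earliest finish: after sorting by end time, pick each interval compatible with the last pick.
By end time: (1,5), (4,6), (1,7), (5,11), (9,12), (13,15), (15,17), (19,20), (17,21), (18,22).
Pick (1,5); next start ≥ 5 → (5,11); next start ≥ 11 → (13,15); next start ≥ 15 → (15,17); next start ≥ 17 → (19,20).
Selected 5 broadcasts.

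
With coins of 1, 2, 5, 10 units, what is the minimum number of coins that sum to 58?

8

Use the largest denomination that fits, subtract, and repeat.
58 − 5×10→8 − 1×5→3 − 1×2→1 − 1×1→0
Total coins = 5 + 1 + 1 + 1 = 8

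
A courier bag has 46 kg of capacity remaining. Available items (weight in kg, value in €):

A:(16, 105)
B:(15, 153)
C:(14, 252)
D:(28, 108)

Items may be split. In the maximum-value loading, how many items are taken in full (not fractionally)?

Order: C (252/14=18.00) > B (153/15=10.20) > A (105/16=6.56) > D (108/28=3.86)
Fill: take C (14 @ 252) → take B (15 @ 153) → take A (16 @ 105) → take 1/28 of D → 3.86; 46/46 used.
3 item(s) taken whole; one partial (take 1/28 of D).

3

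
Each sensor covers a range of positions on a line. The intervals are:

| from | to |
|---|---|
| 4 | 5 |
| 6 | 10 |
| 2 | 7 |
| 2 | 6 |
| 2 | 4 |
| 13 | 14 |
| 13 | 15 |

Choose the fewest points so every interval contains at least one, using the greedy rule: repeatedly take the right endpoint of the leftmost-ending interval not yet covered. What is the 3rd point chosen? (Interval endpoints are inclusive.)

14

Process intervals by earliest right end; each time one isn't hit yet, stab at its right endpoint.
Sorted: [2,4] [4,5] [2,6] [2,7] [6,10] [13,14] [13,15]
{[2,4],[4,5],[2,6],[2,7]} hit by 4; {[6,10]} hit by 10; {[13,14],[13,15]} hit by 14.
Points: 4, 10, 14 (3 total).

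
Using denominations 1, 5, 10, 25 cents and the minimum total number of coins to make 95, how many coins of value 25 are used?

3

95 − 3×25→20 − 2×10→0
Count of 25: 3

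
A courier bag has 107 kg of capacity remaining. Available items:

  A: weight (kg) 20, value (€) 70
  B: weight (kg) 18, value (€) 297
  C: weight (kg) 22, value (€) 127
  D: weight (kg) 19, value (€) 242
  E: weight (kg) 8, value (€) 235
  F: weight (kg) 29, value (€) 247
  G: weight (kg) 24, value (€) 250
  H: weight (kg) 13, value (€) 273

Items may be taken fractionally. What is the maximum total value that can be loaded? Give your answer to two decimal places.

1509.93

Order: E (235/8=29.38) > H (273/13=21.00) > B (297/18=16.50) > D (242/19=12.74) > G (250/24=10.42) > F (247/29=8.52) > C (127/22=5.77) > A (70/20=3.50)
Fill: take E (8 @ 235) → take H (13 @ 273) → take B (18 @ 297) → take D (19 @ 242) → take G (24 @ 250) → take 25/29 of F → 212.93; 107/107 used.
Total value = 1509.93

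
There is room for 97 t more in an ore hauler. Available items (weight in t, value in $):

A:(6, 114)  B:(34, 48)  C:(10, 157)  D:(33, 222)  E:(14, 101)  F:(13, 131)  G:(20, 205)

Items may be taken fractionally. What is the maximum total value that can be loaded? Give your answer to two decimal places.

Sort by value per unit weight and fill in that order.
Order: A (114/6=19.00) > C (157/10=15.70) > G (205/20=10.25) > F (131/13=10.08) > E (101/14=7.21) > D (222/33=6.73) > B (48/34=1.41)
Fill: take A (6 @ 114) → take C (10 @ 157) → take G (20 @ 205) → take F (13 @ 131) → take E (14 @ 101) → take D (33 @ 222) → take 1/34 of B → 1.41; 97/97 used.
Total value = 931.41

931.41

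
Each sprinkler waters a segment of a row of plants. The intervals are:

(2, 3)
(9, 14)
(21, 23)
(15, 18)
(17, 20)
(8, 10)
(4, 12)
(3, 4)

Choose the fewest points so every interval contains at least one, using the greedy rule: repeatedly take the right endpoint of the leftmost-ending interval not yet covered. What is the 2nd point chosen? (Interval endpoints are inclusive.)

10

By right end: [2,3]  [3,4]  [8,10]  [4,12]  [9,14]  [15,18]  [17,20]  [21,23]
[2,3] uncovered → point at 3; [8,10] uncovered → point at 10; [15,18] uncovered → point at 18; [21,23] uncovered → point at 23.
Points: 3, 10, 18, 23 (4 total).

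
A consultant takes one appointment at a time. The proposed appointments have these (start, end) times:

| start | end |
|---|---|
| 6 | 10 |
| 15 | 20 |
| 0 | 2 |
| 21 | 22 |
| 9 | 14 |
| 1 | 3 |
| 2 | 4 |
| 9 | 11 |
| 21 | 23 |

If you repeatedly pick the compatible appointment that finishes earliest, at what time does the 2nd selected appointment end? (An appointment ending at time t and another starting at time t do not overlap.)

Sort by end time and greedily take each interval whose start is ≥ the last chosen end.
Sorted by end: (0,2)  (1,3)  (2,4)  (6,10)  (9,11)  (9,14)  (15,20)  (21,22)  (21,23)
take (0,2); take (2,4); take (6,10); skip (9,11); take (15,20); take (21,22).
Selected: (0,2) (2,4) (6,10) (15,20) (21,22)

4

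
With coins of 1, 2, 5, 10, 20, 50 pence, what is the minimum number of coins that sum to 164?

6

164 = 3×50 + 1×10 + 2×2
Total coins = 3 + 1 + 2 = 6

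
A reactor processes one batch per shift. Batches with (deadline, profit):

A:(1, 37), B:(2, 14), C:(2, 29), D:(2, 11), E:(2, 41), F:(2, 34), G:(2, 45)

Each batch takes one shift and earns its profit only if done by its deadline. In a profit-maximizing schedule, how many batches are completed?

2

Take jobs in profit order; each goes to the latest open slot no later than its deadline.
By profit: G(d2,45), E(d2,41), A(d1,37), F(d2,34), C(d2,29), B(d2,14), D(d2,11)
G→slot 2; E→slot 1; A skipped; F skipped; C skipped; B skipped; D skipped.
2 of 7 scheduled.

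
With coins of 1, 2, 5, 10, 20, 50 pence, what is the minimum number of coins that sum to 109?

Use the largest denomination that fits, subtract, and repeat.
109 − 2×50→9 − 1×5→4 − 2×2→0
Total coins = 2 + 1 + 2 = 5

5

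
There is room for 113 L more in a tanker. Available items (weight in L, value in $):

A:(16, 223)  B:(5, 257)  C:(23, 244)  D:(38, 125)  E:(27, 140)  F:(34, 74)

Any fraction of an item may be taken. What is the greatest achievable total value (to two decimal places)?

Order: B (257/5=51.40) > A (223/16=13.94) > C (244/23=10.61) > E (140/27=5.19) > D (125/38=3.29) > F (74/34=2.18)
Fill: take B (5 @ 257) → take A (16 @ 223) → take C (23 @ 244) → take E (27 @ 140) → take D (38 @ 125) → take 4/34 of F → 8.71; 113/113 used.
Total value = 997.71

997.71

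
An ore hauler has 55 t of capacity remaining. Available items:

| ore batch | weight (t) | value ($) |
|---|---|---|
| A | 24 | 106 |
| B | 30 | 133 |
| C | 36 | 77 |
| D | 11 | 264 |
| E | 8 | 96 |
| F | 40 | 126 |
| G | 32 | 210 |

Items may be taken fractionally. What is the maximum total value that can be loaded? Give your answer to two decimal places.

587.73

Order: D (264/11=24.00) > E (96/8=12.00) > G (210/32=6.56) > B (133/30=4.43) > A (106/24=4.42) > F (126/40=3.15) > C (77/36=2.14)
Fill: take D (11 @ 264) → take E (8 @ 96) → take G (32 @ 210) → take 4/30 of B → 17.73; 55/55 used.
Total value = 587.73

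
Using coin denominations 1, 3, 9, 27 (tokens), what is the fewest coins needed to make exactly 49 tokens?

49 = 1×27 + 2×9 + 1×3 + 1×1
Total coins = 1 + 2 + 1 + 1 = 5

5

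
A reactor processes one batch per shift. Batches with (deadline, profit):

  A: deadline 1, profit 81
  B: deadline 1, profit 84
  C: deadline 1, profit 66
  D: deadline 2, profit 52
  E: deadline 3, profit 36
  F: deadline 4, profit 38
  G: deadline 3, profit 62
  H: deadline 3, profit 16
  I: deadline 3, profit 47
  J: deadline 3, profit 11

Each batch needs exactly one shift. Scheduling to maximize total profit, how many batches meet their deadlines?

By profit: B(d1,84), A(d1,81), C(d1,66), G(d3,62), D(d2,52), I(d3,47), F(d4,38), E(d3,36), H(d3,16), J(d3,11)
B→slot 1; A skipped; C skipped; G→slot 3; D→slot 2; I skipped; F→slot 4; E skipped; H skipped; J skipped.
4 of 10 scheduled.

4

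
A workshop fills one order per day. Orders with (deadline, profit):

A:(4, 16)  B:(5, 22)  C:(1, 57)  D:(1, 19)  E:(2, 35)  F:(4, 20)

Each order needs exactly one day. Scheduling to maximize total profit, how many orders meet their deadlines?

5

By profit: C(d1,57), E(d2,35), B(d5,22), F(d4,20), D(d1,19), A(d4,16)
C→slot 1; E→slot 2; B→slot 5; F→slot 4; D skipped; A→slot 3.
5 of 6 scheduled.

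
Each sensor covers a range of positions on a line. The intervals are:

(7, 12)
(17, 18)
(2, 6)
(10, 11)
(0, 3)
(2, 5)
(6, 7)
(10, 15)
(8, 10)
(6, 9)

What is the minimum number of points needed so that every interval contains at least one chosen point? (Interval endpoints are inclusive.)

Sorted: [0,3] [2,5] [2,6] [6,7] [6,9] [8,10] [10,11] [7,12] [10,15] [17,18]
{[0,3],[2,5],[2,6]} hit by 3; {[6,7],[6,9]} hit by 7; {[8,10],[10,11],[7,12],[10,15]} hit by 10; {[17,18]} hit by 18.
Points: 3, 7, 10, 18 (4 total).

4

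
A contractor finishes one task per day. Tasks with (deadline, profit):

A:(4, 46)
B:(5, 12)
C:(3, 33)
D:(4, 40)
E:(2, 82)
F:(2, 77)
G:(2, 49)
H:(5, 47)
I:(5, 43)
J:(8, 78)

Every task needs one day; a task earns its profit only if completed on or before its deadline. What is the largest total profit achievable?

373

Take jobs in profit order; each goes to the latest open slot no later than its deadline.
By profit: E(d2,82), J(d8,78), F(d2,77), G(d2,49), H(d5,47), A(d4,46), I(d5,43), D(d4,40), C(d3,33), B(d5,12)
E→slot 2; J→slot 8; F→slot 1; G skipped; H→slot 5; A→slot 4; I→slot 3; D skipped; C skipped; B skipped.
Profit = 77 + 82 + 43 + 46 + 47 + 78 = 373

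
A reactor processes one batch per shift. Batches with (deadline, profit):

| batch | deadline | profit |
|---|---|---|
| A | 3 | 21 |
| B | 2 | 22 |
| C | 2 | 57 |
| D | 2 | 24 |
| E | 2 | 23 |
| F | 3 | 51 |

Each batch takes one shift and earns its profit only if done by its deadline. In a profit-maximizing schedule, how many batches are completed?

Profit order: C=57 F=51 D=24 E=23 B=22 A=21
Assign: C→slot 2, F→slot 3, D→slot 1, E skipped, B skipped, A skipped.
Slots: [1:D] [2:C] [3:F]
3 of 6 scheduled.

3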